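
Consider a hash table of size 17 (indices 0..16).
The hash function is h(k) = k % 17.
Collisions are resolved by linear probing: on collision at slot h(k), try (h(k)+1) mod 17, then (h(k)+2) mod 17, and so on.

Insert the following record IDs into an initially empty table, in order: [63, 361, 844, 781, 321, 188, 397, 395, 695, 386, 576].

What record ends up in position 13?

386

63: h=12 → slot 12
361: h=4 → slot 4
844: h=11 → slot 11
781: h=16 → slot 16
321: h=15 → slot 15
188: h=1 → slot 1
397: h=6 → slot 6
395: h=4, probe 4,5 → slot 5
695: h=15, probe 15,16,0 → slot 0
386: h=12, probe 12,13 → slot 13
576: h=15, probe 15,16,0,1,2 → slot 2
Table: [695, 188, 576, _, 361, 395, 397, _, _, _, _, 844, 63, 386, _, 321, 781]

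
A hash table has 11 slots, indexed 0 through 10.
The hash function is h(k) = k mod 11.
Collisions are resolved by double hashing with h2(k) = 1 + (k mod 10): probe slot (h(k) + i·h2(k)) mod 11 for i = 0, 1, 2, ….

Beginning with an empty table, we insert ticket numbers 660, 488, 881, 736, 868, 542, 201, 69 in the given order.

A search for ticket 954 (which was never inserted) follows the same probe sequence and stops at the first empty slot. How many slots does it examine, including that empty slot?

3

660: h=0 -> slot 0
488: h=4 -> slot 4
881: h=1 -> slot 1
736: h=10 -> slot 10
868: h=10, h2=9, probe 10,8 -> slot 8
542: h=3 -> slot 3
201: h=3, h2=2, probe 3,5 -> slot 5
69: h=3, h2=10, probe 3,2 -> slot 2
Table: [660, 881, 69, 542, 488, 201, ., ., 868, ., 736]
Lookup 954: h=8, h2=5, probe 8,2,7 → slot 7 empty, not found.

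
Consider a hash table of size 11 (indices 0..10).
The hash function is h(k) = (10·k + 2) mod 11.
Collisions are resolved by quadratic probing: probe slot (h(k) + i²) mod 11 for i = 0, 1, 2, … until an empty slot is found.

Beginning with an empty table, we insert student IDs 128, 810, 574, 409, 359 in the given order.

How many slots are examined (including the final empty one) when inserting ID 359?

3

Insert 128: h=6, slot 6 empty -> index 6.
Insert 810: h=6, slot 6 occupied -> index 7.
Insert 574: h=0, slot 0 empty -> index 0.
Insert 409: h=0, slot 0 occupied -> index 1.
Insert 359: h=6, slots 6,7 occupied -> index 10.
Table: [574, 409, _, _, _, _, 128, 810, _, _, 359]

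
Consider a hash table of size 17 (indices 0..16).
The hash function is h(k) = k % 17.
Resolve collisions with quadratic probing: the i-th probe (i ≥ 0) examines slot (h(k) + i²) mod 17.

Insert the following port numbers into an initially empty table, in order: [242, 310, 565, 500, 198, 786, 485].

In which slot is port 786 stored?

13

Insert 242: h=4, slot 4 empty -> index 4.
Insert 310: h=4, slot 4 occupied -> index 5.
Insert 565: h=4, slots 4,5 occupied -> index 8.
Insert 500: h=7, slot 7 empty -> index 7.
Insert 198: h=11, slot 11 empty -> index 11.
Insert 786: h=4, slots 4,5,8 occupied -> index 13.
Insert 485: h=9, slot 9 empty -> index 9.
Table: [_, _, _, _, 242, 310, _, 500, 565, 485, _, 198, _, 786, _, _, _]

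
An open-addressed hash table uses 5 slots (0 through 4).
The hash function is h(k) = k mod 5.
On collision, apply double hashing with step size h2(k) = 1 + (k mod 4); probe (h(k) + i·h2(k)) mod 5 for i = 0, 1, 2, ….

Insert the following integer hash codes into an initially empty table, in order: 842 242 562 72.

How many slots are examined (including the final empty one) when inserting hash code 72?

842: h=2 -> slot 2
242: h=2, h2=3, probe 2,0 -> slot 0
562: h=2, h2=3, probe 2,0,3 -> slot 3
72: h=2, h2=1, probe 2,3,4 -> slot 4
Table: [242, ., 842, 562, 72]

3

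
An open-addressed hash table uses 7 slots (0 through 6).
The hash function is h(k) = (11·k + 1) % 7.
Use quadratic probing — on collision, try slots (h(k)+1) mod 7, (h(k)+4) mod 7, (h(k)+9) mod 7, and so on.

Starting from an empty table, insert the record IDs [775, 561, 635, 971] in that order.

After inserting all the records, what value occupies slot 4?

775 hashes to 0; slot 0 is free => place at 0.
561 hashes to 5; slot 5 is free => place at 5.
635 hashes to 0; 0 taken => place at 1.
971 hashes to 0; 0,1 taken => place at 4.
Table: [775, 635, _, _, 971, 561, _]

971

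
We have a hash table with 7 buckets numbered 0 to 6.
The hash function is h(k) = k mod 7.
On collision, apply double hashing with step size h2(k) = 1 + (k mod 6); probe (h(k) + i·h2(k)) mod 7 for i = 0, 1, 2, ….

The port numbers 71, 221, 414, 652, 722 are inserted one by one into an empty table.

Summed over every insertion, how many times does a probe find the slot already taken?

4

71: h=1 → slot 1
221: h=4 → slot 4
414: h=1, h2=1, probe 1,2 → slot 2
652: h=1, h2=5, probe 1,6 → slot 6
722: h=1, h2=3, probe 1,4,0 → slot 0
Table: [722, 71, 414, -, 221, -, 652]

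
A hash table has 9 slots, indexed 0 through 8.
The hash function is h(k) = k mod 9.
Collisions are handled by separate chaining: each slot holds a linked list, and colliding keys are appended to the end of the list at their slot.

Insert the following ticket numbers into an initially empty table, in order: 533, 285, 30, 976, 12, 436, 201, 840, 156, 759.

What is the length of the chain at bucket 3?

6

Insert 533: h=2, bucket 2 empty → new chain.
Insert 285: h=6, bucket 6 empty → new chain.
Insert 30: h=3, bucket 3 empty → new chain.
Insert 976: h=4, bucket 4 empty → new chain.
Insert 12: h=3, bucket 3 nonempty → append to chain.
Insert 436: h=4, bucket 4 nonempty → append to chain.
Insert 201: h=3, bucket 3 nonempty → append to chain.
Insert 840: h=3, bucket 3 nonempty → append to chain.
Insert 156: h=3, bucket 3 nonempty → append to chain.
Insert 759: h=3, bucket 3 nonempty → append to chain.
Final buckets:
0: -
1: -
2: 533
3: 30 -> 12 -> 201 -> 840 -> 156 -> 759
4: 976 -> 436
5: -
6: 285
7: -
8: -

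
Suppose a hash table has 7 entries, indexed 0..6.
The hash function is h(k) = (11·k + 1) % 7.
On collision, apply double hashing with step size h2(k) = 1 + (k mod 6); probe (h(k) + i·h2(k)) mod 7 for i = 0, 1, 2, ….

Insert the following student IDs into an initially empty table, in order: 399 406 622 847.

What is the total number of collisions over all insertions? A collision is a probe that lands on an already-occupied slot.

Insert 399: h=1, slot 1 empty -> index 1.
Insert 406: h=1, h2=5, slot 1 occupied -> index 6.
Insert 622: h=4, slot 4 empty -> index 4.
Insert 847: h=1, h2=2, slot 1 occupied -> index 3.
Table: [∅, 399, ∅, 847, 622, ∅, 406]

2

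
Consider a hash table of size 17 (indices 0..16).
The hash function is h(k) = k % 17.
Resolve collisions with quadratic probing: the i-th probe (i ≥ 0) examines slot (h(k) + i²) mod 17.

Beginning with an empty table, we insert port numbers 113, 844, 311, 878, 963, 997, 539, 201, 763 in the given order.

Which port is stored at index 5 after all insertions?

311

113 hashes to 11; slot 11 is free => place at 11.
844 hashes to 11; 11 taken => place at 12.
311 hashes to 5; slot 5 is free => place at 5.
878 hashes to 11; 11,12 taken => place at 15.
963 hashes to 11; 11,12,15 taken => place at 3.
997 hashes to 11; 11,12,15,3 taken => place at 10.
539 hashes to 12; 12 taken => place at 13.
201 hashes to 14; slot 14 is free => place at 14.
763 hashes to 15; 15 taken => place at 16.
Table: [_, _, _, 963, _, 311, _, _, _, _, 997, 113, 844, 539, 201, 878, 763]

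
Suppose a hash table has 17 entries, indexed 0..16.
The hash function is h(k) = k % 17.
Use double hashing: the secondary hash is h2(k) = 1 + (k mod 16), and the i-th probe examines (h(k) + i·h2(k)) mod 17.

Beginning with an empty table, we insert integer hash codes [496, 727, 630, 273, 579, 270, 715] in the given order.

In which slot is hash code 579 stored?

496: h=3 => slot 3
727: h=13 => slot 13
630: h=1 => slot 1
273: h=1, h2=2, probe 1,3,5 => slot 5
579: h=1, h2=4, probe 1,5,9 => slot 9
270: h=15 => slot 15
715: h=1, h2=12, probe 1,13,8 => slot 8
Table: [., 630, ., 496, ., 273, ., ., 715, 579, ., ., ., 727, ., 270, .]

9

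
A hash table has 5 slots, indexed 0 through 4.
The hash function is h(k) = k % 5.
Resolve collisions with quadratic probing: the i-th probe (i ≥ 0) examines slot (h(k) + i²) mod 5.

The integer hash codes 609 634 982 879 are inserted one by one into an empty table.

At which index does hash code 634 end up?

0

609 hashes to 4; slot 4 is free -> place at 4.
634 hashes to 4; 4 taken -> place at 0.
982 hashes to 2; slot 2 is free -> place at 2.
879 hashes to 4; 4,0 taken -> place at 3.
Table: [634, _, 982, 879, 609]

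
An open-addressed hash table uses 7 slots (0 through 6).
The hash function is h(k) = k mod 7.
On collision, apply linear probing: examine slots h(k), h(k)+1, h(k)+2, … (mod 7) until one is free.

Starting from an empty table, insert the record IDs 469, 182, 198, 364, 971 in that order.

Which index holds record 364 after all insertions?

3

469: h=0 → slot 0
182: h=0, probe 0,1 → slot 1
198: h=2 → slot 2
364: h=0, probe 0,1,2,3 → slot 3
971: h=5 → slot 5
Table: [469, 182, 198, 364, -, 971, -]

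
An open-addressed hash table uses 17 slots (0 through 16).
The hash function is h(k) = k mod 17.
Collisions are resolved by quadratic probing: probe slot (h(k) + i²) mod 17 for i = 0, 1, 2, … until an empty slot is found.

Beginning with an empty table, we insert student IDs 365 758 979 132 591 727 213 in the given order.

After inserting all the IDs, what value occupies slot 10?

758

365: h=8 => slot 8
758: h=10 => slot 10
979: h=10, probe 10,11 => slot 11
132: h=13 => slot 13
591: h=13, probe 13,14 => slot 14
727: h=13, probe 13,14,0 => slot 0
213: h=9 => slot 9
Table: [727, ., ., ., ., ., ., ., 365, 213, 758, 979, ., 132, 591, ., .]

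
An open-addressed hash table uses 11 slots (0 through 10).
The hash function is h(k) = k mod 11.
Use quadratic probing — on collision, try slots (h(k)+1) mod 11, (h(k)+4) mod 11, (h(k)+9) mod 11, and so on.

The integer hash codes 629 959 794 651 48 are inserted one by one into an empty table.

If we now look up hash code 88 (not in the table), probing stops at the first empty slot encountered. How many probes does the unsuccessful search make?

629: h=2 => slot 2
959: h=2, probe 2,3 => slot 3
794: h=2, probe 2,3,6 => slot 6
651: h=2, probe 2,3,6,0 => slot 0
48: h=4 => slot 4
Table: [651, ∅, 629, 959, 48, ∅, 794, ∅, ∅, ∅, ∅]
Lookup 88: h=0, probe 0,1 → slot 1 empty, not found.

2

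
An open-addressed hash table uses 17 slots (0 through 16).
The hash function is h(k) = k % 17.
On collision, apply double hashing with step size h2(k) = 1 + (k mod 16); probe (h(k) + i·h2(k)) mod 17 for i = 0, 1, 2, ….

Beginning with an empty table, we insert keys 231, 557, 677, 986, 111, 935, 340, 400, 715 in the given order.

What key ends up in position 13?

Insert 231: h=10, slot 10 empty => index 10.
Insert 557: h=13, slot 13 empty => index 13.
Insert 677: h=14, slot 14 empty => index 14.
Insert 986: h=0, slot 0 empty => index 0.
Insert 111: h=9, slot 9 empty => index 9.
Insert 935: h=0, h2=8, slot 0 occupied => index 8.
Insert 340: h=0, h2=5, slot 0 occupied => index 5.
Insert 400: h=9, h2=1, slots 9,10 occupied => index 11.
Insert 715: h=1, slot 1 empty => index 1.
Table: [986, 715, —, —, —, 340, —, —, 935, 111, 231, 400, —, 557, 677, —, —]

557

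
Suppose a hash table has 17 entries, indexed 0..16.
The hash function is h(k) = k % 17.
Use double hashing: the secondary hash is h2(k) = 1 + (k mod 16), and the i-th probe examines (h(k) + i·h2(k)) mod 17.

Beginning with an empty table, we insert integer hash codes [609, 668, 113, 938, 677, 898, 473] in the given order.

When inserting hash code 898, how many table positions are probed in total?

2

609: h=14 => slot 14
668: h=5 => slot 5
113: h=11 => slot 11
938: h=3 => slot 3
677: h=14, h2=6, probe 14,3,9 => slot 9
898: h=14, h2=3, probe 14,0 => slot 0
473: h=14, h2=10, probe 14,7 => slot 7
Table: [898, _, _, 938, _, 668, _, 473, _, 677, _, 113, _, _, 609, _, _]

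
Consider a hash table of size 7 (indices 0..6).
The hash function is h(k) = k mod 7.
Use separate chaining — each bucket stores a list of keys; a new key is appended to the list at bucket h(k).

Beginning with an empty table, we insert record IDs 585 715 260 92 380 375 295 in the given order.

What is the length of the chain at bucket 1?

4

Insert 585: h=4, bucket 4 empty → new chain.
Insert 715: h=1, bucket 1 empty → new chain.
Insert 260: h=1, bucket 1 nonempty → append to chain.
Insert 92: h=1, bucket 1 nonempty → append to chain.
Insert 380: h=2, bucket 2 empty → new chain.
Insert 375: h=4, bucket 4 nonempty → append to chain.
Insert 295: h=1, bucket 1 nonempty → append to chain.
Final buckets:
0: ∅
1: 715 -> 260 -> 92 -> 295
2: 380
3: ∅
4: 585 -> 375
5: ∅
6: ∅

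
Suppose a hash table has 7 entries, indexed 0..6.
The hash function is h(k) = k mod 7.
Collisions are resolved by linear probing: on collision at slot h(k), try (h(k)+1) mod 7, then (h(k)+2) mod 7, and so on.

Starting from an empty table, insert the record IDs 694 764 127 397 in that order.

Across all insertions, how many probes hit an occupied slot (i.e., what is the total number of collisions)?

Insert 694: h=1, slot 1 empty → index 1.
Insert 764: h=1, slot 1 occupied → index 2.
Insert 127: h=1, slots 1,2 occupied → index 3.
Insert 397: h=5, slot 5 empty → index 5.
Table: [_, 694, 764, 127, _, 397, _]

3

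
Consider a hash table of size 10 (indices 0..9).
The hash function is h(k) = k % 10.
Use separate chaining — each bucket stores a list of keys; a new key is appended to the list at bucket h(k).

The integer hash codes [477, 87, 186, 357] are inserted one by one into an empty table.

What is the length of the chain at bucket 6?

477 → bucket 7
87 → bucket 7 (collision)
186 → bucket 6
357 → bucket 7 (collision)
Final buckets:
0: ∅
1: ∅
2: ∅
3: ∅
4: ∅
5: ∅
6: 186
7: 477 -> 87 -> 357
8: ∅
9: ∅

1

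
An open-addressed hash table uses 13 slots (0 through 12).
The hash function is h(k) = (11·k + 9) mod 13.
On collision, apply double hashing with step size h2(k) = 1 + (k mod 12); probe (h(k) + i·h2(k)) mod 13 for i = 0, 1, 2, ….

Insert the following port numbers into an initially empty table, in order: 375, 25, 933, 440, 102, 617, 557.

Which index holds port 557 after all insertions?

375: h=0 -> slot 0
25: h=11 -> slot 11
933: h=2 -> slot 2
440: h=0, h2=9, probe 0,9 -> slot 9
102: h=0, h2=7, probe 0,7 -> slot 7
617: h=10 -> slot 10
557: h=0, h2=6, probe 0,6 -> slot 6
Table: [375, ∅, 933, ∅, ∅, ∅, 557, 102, ∅, 440, 617, 25, ∅]

6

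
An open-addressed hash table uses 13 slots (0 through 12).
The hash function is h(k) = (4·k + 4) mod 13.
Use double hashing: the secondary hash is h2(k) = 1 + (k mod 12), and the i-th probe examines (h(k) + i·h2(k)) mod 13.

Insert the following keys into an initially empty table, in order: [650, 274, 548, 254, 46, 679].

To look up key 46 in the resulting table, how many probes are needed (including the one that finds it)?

650 hashes to 4; slot 4 is free -> place at 4.
274 hashes to 8; slot 8 is free -> place at 8.
548 hashes to 12; slot 12 is free -> place at 12.
254 hashes to 6; slot 6 is free -> place at 6.
46 hashes to 6, h2=11; 6,4 taken -> place at 2.
679 hashes to 3; slot 3 is free -> place at 3.
Table: [_, _, 46, 679, 650, _, 254, _, 274, _, _, _, 548]
Lookup 46: h=6, h2=11, probe 6,4,2 → found at 2.

3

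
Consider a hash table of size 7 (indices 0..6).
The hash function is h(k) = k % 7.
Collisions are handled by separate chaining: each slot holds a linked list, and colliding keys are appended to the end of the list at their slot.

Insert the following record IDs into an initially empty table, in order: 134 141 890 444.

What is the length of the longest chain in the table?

Insert 134: h=1, bucket 1 empty -> new chain.
Insert 141: h=1, bucket 1 nonempty -> append to chain.
Insert 890: h=1, bucket 1 nonempty -> append to chain.
Insert 444: h=3, bucket 3 empty -> new chain.
Final buckets:
0: —
1: 134 -> 141 -> 890
2: —
3: 444
4: —
5: —
6: —

3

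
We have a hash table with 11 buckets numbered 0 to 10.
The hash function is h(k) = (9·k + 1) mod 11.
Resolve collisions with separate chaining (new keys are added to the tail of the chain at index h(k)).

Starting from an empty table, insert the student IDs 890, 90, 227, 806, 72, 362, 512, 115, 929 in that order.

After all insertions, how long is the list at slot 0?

890 → bucket 3
90 → bucket 8
227 → bucket 9
806 → bucket 6
72 → bucket 0
362 → bucket 3 (collision)
512 → bucket 0 (collision)
115 → bucket 2
929 → bucket 2 (collision)
Final buckets:
0: 72 -> 512
1: —
2: 115 -> 929
3: 890 -> 362
4: —
5: —
6: 806
7: —
8: 90
9: 227
10: —

2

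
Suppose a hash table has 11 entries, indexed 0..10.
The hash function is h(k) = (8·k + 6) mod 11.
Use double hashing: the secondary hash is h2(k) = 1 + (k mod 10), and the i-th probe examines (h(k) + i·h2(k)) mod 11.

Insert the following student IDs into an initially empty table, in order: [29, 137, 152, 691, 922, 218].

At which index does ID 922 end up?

4

29 hashes to 7; slot 7 is free → place at 7.
137 hashes to 2; slot 2 is free → place at 2.
152 hashes to 1; slot 1 is free → place at 1.
691 hashes to 1, h2=2; 1 taken → place at 3.
922 hashes to 1, h2=3; 1 taken → place at 4.
218 hashes to 1, h2=9; 1 taken → place at 10.
Table: [_, 152, 137, 691, 922, _, _, 29, _, _, 218]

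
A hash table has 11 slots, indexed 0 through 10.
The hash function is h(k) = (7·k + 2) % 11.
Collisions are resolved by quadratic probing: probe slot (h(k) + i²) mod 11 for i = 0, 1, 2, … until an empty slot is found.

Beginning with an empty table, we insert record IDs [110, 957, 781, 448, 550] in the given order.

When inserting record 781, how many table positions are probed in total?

3

Insert 110: h=2, slot 2 empty → index 2.
Insert 957: h=2, slot 2 occupied → index 3.
Insert 781: h=2, slots 2,3 occupied → index 6.
Insert 448: h=3, slot 3 occupied → index 4.
Insert 550: h=2, slots 2,3,6 occupied → index 0.
Table: [550, _, 110, 957, 448, _, 781, _, _, _, _]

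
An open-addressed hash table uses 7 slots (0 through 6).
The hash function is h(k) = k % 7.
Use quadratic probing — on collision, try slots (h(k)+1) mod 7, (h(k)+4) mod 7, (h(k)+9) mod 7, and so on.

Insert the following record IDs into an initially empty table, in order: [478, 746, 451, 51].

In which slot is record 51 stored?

Insert 478: h=2, slot 2 empty => index 2.
Insert 746: h=4, slot 4 empty => index 4.
Insert 451: h=3, slot 3 empty => index 3.
Insert 51: h=2, slots 2,3 occupied => index 6.
Table: [_, _, 478, 451, 746, _, 51]

6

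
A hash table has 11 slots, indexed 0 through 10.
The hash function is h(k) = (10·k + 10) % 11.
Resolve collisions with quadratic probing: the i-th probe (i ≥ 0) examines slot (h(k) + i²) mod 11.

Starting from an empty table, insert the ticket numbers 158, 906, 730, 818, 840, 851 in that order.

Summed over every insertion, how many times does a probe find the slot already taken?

15

158: h=6 -> slot 6
906: h=6, probe 6,7 -> slot 7
730: h=6, probe 6,7,10 -> slot 10
818: h=6, probe 6,7,10,4 -> slot 4
840: h=6, probe 6,7,10,4,0 -> slot 0
851: h=6, probe 6,7,10,4,0,9 -> slot 9
Table: [840, ∅, ∅, ∅, 818, ∅, 158, 906, ∅, 851, 730]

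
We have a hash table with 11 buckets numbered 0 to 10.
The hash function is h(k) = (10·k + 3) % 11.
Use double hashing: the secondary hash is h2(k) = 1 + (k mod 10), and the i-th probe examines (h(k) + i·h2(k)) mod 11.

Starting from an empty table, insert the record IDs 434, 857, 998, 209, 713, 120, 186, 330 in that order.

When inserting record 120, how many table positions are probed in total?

434 hashes to 9; slot 9 is free → place at 9.
857 hashes to 4; slot 4 is free → place at 4.
998 hashes to 6; slot 6 is free → place at 6.
209 hashes to 3; slot 3 is free → place at 3.
713 hashes to 5; slot 5 is free → place at 5.
120 hashes to 4, h2=1; 4,5,6 taken → place at 7.
186 hashes to 4, h2=7; 4 taken → place at 0.
330 hashes to 3, h2=1; 3,4,5,6,7 taken → place at 8.
Table: [186, _, _, 209, 857, 713, 998, 120, 330, 434, _]

4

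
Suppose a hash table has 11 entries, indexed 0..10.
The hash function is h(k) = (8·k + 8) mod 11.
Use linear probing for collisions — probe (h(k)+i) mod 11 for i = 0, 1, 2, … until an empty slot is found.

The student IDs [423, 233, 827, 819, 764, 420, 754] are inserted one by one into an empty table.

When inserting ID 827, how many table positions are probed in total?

423: h=4 => slot 4
233: h=2 => slot 2
827: h=2, probe 2,3 => slot 3
819: h=4, probe 4,5 => slot 5
764: h=4, probe 4,5,6 => slot 6
420: h=2, probe 2,3,4,5,6,7 => slot 7
754: h=1 => slot 1
Table: [., 754, 233, 827, 423, 819, 764, 420, ., ., .]

2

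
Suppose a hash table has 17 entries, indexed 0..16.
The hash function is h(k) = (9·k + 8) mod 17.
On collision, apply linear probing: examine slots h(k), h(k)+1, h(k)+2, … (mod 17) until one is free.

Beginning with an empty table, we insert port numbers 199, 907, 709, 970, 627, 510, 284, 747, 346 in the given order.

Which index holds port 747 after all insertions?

199 hashes to 14; slot 14 is free => place at 14.
907 hashes to 11; slot 11 is free => place at 11.
709 hashes to 14; 14 taken => place at 15.
970 hashes to 0; slot 0 is free => place at 0.
627 hashes to 7; slot 7 is free => place at 7.
510 hashes to 8; slot 8 is free => place at 8.
284 hashes to 14; 14,15 taken => place at 16.
747 hashes to 16; 16,0 taken => place at 1.
346 hashes to 11; 11 taken => place at 12.
Table: [970, 747, _, _, _, _, _, 627, 510, _, _, 907, 346, _, 199, 709, 284]

1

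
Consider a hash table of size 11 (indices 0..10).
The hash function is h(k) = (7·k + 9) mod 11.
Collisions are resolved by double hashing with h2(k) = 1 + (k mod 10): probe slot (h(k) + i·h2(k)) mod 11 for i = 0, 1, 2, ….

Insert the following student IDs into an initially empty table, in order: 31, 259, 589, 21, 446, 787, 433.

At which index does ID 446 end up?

Insert 31: h=6, slot 6 empty -> index 6.
Insert 259: h=7, slot 7 empty -> index 7.
Insert 589: h=7, h2=10, slots 7,6 occupied -> index 5.
Insert 21: h=2, slot 2 empty -> index 2.
Insert 446: h=7, h2=7, slot 7 occupied -> index 3.
Insert 787: h=7, h2=8, slot 7 occupied -> index 4.
Insert 433: h=4, h2=4, slot 4 occupied -> index 8.
Table: [∅, ∅, 21, 446, 787, 589, 31, 259, 433, ∅, ∅]

3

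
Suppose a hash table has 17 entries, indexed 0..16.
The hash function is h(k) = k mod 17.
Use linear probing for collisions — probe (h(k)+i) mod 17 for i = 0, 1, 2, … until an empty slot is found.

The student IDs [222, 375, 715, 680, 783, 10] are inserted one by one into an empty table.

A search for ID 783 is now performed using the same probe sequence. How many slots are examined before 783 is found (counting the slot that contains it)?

Insert 222: h=1, slot 1 empty → index 1.
Insert 375: h=1, slot 1 occupied → index 2.
Insert 715: h=1, slots 1,2 occupied → index 3.
Insert 680: h=0, slot 0 empty → index 0.
Insert 783: h=1, slots 1,2,3 occupied → index 4.
Insert 10: h=10, slot 10 empty → index 10.
Table: [680, 222, 375, 715, 783, —, —, —, —, —, 10, —, —, —, —, —, —]
Lookup 783: h=1, probe 1,2,3,4 → found at 4.

4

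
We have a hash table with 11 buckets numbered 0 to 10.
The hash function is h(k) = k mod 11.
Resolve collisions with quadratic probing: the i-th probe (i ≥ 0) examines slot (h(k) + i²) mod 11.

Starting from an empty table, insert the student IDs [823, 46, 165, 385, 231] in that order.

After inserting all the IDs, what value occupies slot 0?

165

823 hashes to 9; slot 9 is free → place at 9.
46 hashes to 2; slot 2 is free → place at 2.
165 hashes to 0; slot 0 is free → place at 0.
385 hashes to 0; 0 taken → place at 1.
231 hashes to 0; 0,1 taken → place at 4.
Table: [165, 385, 46, —, 231, —, —, —, —, 823, —]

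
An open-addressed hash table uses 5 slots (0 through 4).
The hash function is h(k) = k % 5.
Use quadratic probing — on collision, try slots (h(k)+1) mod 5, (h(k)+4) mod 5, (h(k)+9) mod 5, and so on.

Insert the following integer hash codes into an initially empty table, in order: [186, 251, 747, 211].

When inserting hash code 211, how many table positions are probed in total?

3

186 hashes to 1; slot 1 is free -> place at 1.
251 hashes to 1; 1 taken -> place at 2.
747 hashes to 2; 2 taken -> place at 3.
211 hashes to 1; 1,2 taken -> place at 0.
Table: [211, 186, 251, 747, -]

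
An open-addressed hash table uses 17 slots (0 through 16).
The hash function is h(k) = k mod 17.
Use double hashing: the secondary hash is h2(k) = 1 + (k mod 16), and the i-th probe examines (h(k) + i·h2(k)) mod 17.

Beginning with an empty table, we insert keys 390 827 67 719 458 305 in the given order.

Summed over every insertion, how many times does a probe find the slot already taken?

Insert 390: h=16, slot 16 empty -> index 16.
Insert 827: h=11, slot 11 empty -> index 11.
Insert 67: h=16, h2=4, slot 16 occupied -> index 3.
Insert 719: h=5, slot 5 empty -> index 5.
Insert 458: h=16, h2=11, slot 16 occupied -> index 10.
Insert 305: h=16, h2=2, slot 16 occupied -> index 1.
Table: [_, 305, _, 67, _, 719, _, _, _, _, 458, 827, _, _, _, _, 390]

3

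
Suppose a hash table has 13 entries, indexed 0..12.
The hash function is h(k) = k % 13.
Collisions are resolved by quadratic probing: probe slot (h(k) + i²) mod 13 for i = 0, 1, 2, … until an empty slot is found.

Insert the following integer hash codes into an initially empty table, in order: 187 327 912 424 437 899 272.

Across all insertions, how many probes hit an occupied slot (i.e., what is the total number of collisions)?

4

187 hashes to 5; slot 5 is free → place at 5.
327 hashes to 2; slot 2 is free → place at 2.
912 hashes to 2; 2 taken → place at 3.
424 hashes to 8; slot 8 is free → place at 8.
437 hashes to 8; 8 taken → place at 9.
899 hashes to 2; 2,3 taken → place at 6.
272 hashes to 12; slot 12 is free → place at 12.
Table: [-, -, 327, 912, -, 187, 899, -, 424, 437, -, -, 272]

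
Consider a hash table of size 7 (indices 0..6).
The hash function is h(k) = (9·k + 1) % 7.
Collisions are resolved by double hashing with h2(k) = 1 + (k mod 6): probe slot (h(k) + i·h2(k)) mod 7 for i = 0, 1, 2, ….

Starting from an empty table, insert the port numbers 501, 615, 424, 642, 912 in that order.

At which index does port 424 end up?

0

Insert 501: h=2, slot 2 empty -> index 2.
Insert 615: h=6, slot 6 empty -> index 6.
Insert 424: h=2, h2=5, slot 2 occupied -> index 0.
Insert 642: h=4, slot 4 empty -> index 4.
Insert 912: h=5, slot 5 empty -> index 5.
Table: [424, ∅, 501, ∅, 642, 912, 615]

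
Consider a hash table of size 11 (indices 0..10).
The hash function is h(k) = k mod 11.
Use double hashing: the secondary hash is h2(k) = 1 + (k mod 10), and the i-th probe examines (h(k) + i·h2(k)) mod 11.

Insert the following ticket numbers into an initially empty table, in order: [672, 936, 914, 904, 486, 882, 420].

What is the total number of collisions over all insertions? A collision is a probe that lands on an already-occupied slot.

5

672: h=1 => slot 1
936: h=1, h2=7, probe 1,8 => slot 8
914: h=1, h2=5, probe 1,6 => slot 6
904: h=2 => slot 2
486: h=2, h2=7, probe 2,9 => slot 9
882: h=2, h2=3, probe 2,5 => slot 5
420: h=2, h2=1, probe 2,3 => slot 3
Table: [—, 672, 904, 420, —, 882, 914, —, 936, 486, —]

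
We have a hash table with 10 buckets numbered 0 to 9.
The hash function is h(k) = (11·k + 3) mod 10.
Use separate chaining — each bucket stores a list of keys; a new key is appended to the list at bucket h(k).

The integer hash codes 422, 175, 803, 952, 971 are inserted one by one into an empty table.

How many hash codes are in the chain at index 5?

Insert 422: h=5, bucket 5 empty → new chain.
Insert 175: h=8, bucket 8 empty → new chain.
Insert 803: h=6, bucket 6 empty → new chain.
Insert 952: h=5, bucket 5 nonempty → append to chain.
Insert 971: h=4, bucket 4 empty → new chain.
Final buckets:
0: ∅
1: ∅
2: ∅
3: ∅
4: 971
5: 422 -> 952
6: 803
7: ∅
8: 175
9: ∅

2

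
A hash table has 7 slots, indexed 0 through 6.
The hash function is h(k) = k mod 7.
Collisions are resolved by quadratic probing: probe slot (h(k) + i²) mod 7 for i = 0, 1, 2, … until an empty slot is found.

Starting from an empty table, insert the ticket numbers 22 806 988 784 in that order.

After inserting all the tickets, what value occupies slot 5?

22: h=1 -> slot 1
806: h=1, probe 1,2 -> slot 2
988: h=1, probe 1,2,5 -> slot 5
784: h=0 -> slot 0
Table: [784, 22, 806, _, _, 988, _]

988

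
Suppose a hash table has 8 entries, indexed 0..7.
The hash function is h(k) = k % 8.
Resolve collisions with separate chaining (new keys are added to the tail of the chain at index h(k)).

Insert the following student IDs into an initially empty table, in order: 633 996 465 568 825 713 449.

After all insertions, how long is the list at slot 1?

5

633 -> bucket 1
996 -> bucket 4
465 -> bucket 1 (collision)
568 -> bucket 0
825 -> bucket 1 (collision)
713 -> bucket 1 (collision)
449 -> bucket 1 (collision)
Final buckets:
0: 568
1: 633 -> 465 -> 825 -> 713 -> 449
2: ∅
3: ∅
4: 996
5: ∅
6: ∅
7: ∅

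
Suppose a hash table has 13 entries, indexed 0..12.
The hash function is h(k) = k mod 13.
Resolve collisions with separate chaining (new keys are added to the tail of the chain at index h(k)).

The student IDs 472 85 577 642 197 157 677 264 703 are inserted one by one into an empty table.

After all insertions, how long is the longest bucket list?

3

Insert 472: h=4, bucket 4 empty -> new chain.
Insert 85: h=7, bucket 7 empty -> new chain.
Insert 577: h=5, bucket 5 empty -> new chain.
Insert 642: h=5, bucket 5 nonempty -> append to chain.
Insert 197: h=2, bucket 2 empty -> new chain.
Insert 157: h=1, bucket 1 empty -> new chain.
Insert 677: h=1, bucket 1 nonempty -> append to chain.
Insert 264: h=4, bucket 4 nonempty -> append to chain.
Insert 703: h=1, bucket 1 nonempty -> append to chain.
Final buckets:
0: -
1: 157 -> 677 -> 703
2: 197
3: -
4: 472 -> 264
5: 577 -> 642
6: -
7: 85
8: -
9: -
10: -
11: -
12: -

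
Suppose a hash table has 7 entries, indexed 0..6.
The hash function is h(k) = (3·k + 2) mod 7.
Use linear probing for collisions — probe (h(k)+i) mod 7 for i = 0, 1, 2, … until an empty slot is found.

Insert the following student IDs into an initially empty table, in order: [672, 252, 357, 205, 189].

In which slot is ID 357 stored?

672: h=2 -> slot 2
252: h=2, probe 2,3 -> slot 3
357: h=2, probe 2,3,4 -> slot 4
205: h=1 -> slot 1
189: h=2, probe 2,3,4,5 -> slot 5
Table: [., 205, 672, 252, 357, 189, .]

4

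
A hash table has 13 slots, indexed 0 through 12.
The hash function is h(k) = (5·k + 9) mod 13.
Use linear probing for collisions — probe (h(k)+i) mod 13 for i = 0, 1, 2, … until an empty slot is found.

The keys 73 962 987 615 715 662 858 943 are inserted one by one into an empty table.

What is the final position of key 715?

11

73: h=10 -> slot 10
962: h=9 -> slot 9
987: h=4 -> slot 4
615: h=3 -> slot 3
715: h=9, probe 9,10,11 -> slot 11
662: h=4, probe 4,5 -> slot 5
858: h=9, probe 9,10,11,12 -> slot 12
943: h=5, probe 5,6 -> slot 6
Table: [—, —, —, 615, 987, 662, 943, —, —, 962, 73, 715, 858]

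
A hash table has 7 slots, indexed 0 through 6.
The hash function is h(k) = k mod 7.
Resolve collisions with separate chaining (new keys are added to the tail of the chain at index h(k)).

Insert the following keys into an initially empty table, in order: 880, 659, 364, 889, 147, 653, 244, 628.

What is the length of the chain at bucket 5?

2

Insert 880: h=5, bucket 5 empty → new chain.
Insert 659: h=1, bucket 1 empty → new chain.
Insert 364: h=0, bucket 0 empty → new chain.
Insert 889: h=0, bucket 0 nonempty → append to chain.
Insert 147: h=0, bucket 0 nonempty → append to chain.
Insert 653: h=2, bucket 2 empty → new chain.
Insert 244: h=6, bucket 6 empty → new chain.
Insert 628: h=5, bucket 5 nonempty → append to chain.
Final buckets:
0: 364 -> 889 -> 147
1: 659
2: 653
3: ∅
4: ∅
5: 880 -> 628
6: 244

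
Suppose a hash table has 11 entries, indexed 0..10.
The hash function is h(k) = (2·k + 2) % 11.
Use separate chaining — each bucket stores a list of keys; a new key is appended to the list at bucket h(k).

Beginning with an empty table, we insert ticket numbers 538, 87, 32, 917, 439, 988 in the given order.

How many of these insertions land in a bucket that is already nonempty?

Insert 538: h=0, bucket 0 empty -> new chain.
Insert 87: h=0, bucket 0 nonempty -> append to chain.
Insert 32: h=0, bucket 0 nonempty -> append to chain.
Insert 917: h=10, bucket 10 empty -> new chain.
Insert 439: h=0, bucket 0 nonempty -> append to chain.
Insert 988: h=9, bucket 9 empty -> new chain.
Final buckets:
0: 538 -> 87 -> 32 -> 439
1: .
2: .
3: .
4: .
5: .
6: .
7: .
8: .
9: 988
10: 917

3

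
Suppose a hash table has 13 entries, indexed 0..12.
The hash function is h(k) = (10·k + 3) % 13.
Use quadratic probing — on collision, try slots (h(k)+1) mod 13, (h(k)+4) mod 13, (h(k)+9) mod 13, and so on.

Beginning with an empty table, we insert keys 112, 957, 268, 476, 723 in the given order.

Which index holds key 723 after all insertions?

8

112: h=5 → slot 5
957: h=5, probe 5,6 → slot 6
268: h=5, probe 5,6,9 → slot 9
476: h=5, probe 5,6,9,1 → slot 1
723: h=5, probe 5,6,9,1,8 → slot 8
Table: [., 476, ., ., ., 112, 957, ., 723, 268, ., ., .]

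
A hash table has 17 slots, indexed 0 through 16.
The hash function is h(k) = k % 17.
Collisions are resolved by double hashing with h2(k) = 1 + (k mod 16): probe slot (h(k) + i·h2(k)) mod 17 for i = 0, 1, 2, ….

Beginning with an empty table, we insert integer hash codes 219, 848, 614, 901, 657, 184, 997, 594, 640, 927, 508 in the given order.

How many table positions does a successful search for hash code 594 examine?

3

219: h=15 -> slot 15
848: h=15, h2=1, probe 15,16 -> slot 16
614: h=2 -> slot 2
901: h=0 -> slot 0
657: h=11 -> slot 11
184: h=14 -> slot 14
997: h=11, h2=6, probe 11,0,6 -> slot 6
594: h=16, h2=3, probe 16,2,5 -> slot 5
640: h=11, h2=1, probe 11,12 -> slot 12
927: h=9 -> slot 9
508: h=15, h2=13, probe 15,11,7 -> slot 7
Table: [901, _, 614, _, _, 594, 997, 508, _, 927, _, 657, 640, _, 184, 219, 848]
Lookup 594: h=16, h2=3, probe 16,2,5 → found at 5.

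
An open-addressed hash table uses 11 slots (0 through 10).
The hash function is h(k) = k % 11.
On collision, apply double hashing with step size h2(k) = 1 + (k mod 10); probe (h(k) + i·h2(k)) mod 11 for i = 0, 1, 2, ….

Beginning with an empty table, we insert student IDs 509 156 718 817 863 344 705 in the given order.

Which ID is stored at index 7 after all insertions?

705

509: h=3 → slot 3
156: h=2 → slot 2
718: h=3, h2=9, probe 3,1 → slot 1
817: h=3, h2=8, probe 3,0 → slot 0
863: h=5 → slot 5
344: h=3, h2=5, probe 3,8 → slot 8
705: h=1, h2=6, probe 1,7 → slot 7
Table: [817, 718, 156, 509, _, 863, _, 705, 344, _, _]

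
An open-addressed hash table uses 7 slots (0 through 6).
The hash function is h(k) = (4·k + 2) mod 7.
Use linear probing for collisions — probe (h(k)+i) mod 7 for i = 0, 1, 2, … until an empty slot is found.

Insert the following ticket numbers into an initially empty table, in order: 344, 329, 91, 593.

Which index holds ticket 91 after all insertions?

3

344: h=6 -> slot 6
329: h=2 -> slot 2
91: h=2, probe 2,3 -> slot 3
593: h=1 -> slot 1
Table: [—, 593, 329, 91, —, —, 344]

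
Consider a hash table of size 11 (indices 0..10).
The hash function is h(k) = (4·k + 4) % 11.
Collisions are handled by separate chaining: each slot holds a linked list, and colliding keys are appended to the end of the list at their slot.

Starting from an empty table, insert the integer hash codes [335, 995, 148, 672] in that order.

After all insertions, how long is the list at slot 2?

335 -> bucket 2
995 -> bucket 2 (collision)
148 -> bucket 2 (collision)
672 -> bucket 8
Final buckets:
0: —
1: —
2: 335 -> 995 -> 148
3: —
4: —
5: —
6: —
7: —
8: 672
9: —
10: —

3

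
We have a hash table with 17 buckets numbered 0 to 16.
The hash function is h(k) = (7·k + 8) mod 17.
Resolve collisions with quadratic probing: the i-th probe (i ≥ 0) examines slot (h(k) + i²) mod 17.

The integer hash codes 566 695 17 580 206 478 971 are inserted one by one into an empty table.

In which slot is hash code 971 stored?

4

566 hashes to 9; slot 9 is free -> place at 9.
695 hashes to 11; slot 11 is free -> place at 11.
17 hashes to 8; slot 8 is free -> place at 8.
580 hashes to 5; slot 5 is free -> place at 5.
206 hashes to 5; 5 taken -> place at 6.
478 hashes to 5; 5,6,9 taken -> place at 14.
971 hashes to 5; 5,6,9,14 taken -> place at 4.
Table: [∅, ∅, ∅, ∅, 971, 580, 206, ∅, 17, 566, ∅, 695, ∅, ∅, 478, ∅, ∅]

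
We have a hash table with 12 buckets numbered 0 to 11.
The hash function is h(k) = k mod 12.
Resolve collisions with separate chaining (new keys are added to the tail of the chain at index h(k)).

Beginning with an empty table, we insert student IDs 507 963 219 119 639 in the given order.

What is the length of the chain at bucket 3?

507 -> bucket 3
963 -> bucket 3 (collision)
219 -> bucket 3 (collision)
119 -> bucket 11
639 -> bucket 3 (collision)
Final buckets:
0: .
1: .
2: .
3: 507 -> 963 -> 219 -> 639
4: .
5: .
6: .
7: .
8: .
9: .
10: .
11: 119

4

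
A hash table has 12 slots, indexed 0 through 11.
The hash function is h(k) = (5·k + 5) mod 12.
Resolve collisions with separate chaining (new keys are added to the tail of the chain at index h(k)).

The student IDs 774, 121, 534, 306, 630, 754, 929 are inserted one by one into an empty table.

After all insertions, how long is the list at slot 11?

4

Insert 774: h=11, bucket 11 empty → new chain.
Insert 121: h=10, bucket 10 empty → new chain.
Insert 534: h=11, bucket 11 nonempty → append to chain.
Insert 306: h=11, bucket 11 nonempty → append to chain.
Insert 630: h=11, bucket 11 nonempty → append to chain.
Insert 754: h=7, bucket 7 empty → new chain.
Insert 929: h=6, bucket 6 empty → new chain.
Final buckets:
0: .
1: .
2: .
3: .
4: .
5: .
6: 929
7: 754
8: .
9: .
10: 121
11: 774 -> 534 -> 306 -> 630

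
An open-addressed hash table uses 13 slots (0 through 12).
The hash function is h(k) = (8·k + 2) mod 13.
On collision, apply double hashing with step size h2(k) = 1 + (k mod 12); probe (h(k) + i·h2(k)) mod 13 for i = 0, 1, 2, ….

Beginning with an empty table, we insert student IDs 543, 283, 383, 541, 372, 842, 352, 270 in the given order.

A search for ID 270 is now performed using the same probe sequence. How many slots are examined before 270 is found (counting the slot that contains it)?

Insert 543: h=4, slot 4 empty -> index 4.
Insert 283: h=4, h2=8, slot 4 occupied -> index 12.
Insert 383: h=11, slot 11 empty -> index 11.
Insert 541: h=1, slot 1 empty -> index 1.
Insert 372: h=1, h2=1, slot 1 occupied -> index 2.
Insert 842: h=4, h2=3, slot 4 occupied -> index 7.
Insert 352: h=10, slot 10 empty -> index 10.
Insert 270: h=4, h2=7, slots 4,11 occupied -> index 5.
Table: [∅, 541, 372, ∅, 543, 270, ∅, 842, ∅, ∅, 352, 383, 283]
Lookup 270: h=4, h2=7, probe 4,11,5 → found at 5.

3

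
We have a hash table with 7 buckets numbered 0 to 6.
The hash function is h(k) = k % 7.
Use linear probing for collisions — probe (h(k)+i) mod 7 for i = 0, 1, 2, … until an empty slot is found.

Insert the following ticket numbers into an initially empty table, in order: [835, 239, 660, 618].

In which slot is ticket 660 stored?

Insert 835: h=2, slot 2 empty => index 2.
Insert 239: h=1, slot 1 empty => index 1.
Insert 660: h=2, slot 2 occupied => index 3.
Insert 618: h=2, slots 2,3 occupied => index 4.
Table: [—, 239, 835, 660, 618, —, —]

3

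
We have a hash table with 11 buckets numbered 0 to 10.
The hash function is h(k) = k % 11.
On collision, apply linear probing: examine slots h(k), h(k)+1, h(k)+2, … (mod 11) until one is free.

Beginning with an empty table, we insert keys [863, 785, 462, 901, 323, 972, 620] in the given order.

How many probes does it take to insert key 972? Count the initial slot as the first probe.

4

863: h=5 -> slot 5
785: h=4 -> slot 4
462: h=0 -> slot 0
901: h=10 -> slot 10
323: h=4, probe 4,5,6 -> slot 6
972: h=4, probe 4,5,6,7 -> slot 7
620: h=4, probe 4,5,6,7,8 -> slot 8
Table: [462, _, _, _, 785, 863, 323, 972, 620, _, 901]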